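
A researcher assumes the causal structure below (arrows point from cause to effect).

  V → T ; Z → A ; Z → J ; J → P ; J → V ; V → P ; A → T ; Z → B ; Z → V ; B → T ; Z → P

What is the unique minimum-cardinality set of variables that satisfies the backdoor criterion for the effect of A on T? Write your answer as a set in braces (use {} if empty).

Variables eligible for adjustment (non-descendants of A, excluding A and T): {B, J, P, V, Z}.
Backdoor paths from A to T:
  P1: A <- Z -> J -> V -> T
  P2: A <- Z -> J -> P <- V -> T
  P3: A <- Z -> B -> T
  P4: A <- Z -> V -> T
  P5: A <- Z -> P <- J -> V -> T
  P6: A <- Z -> P <- V -> T
The empty set is not sufficient: P1 (A <- Z -> J -> V -> T) has no collider blocking it and no conditioned non-collider, so it is open.
Try {Z}:
  P1: blocked at fork node Z ∈ conditioning set.
  P2: blocked at fork node Z ∈ conditioning set.
  P3: blocked at fork node Z ∈ conditioning set.
  P4: blocked at fork node Z ∈ conditioning set.
  P5: blocked at fork node Z ∈ conditioning set.
  P6: blocked at fork node Z ∈ conditioning set.
{Z} contains no descendant of A and blocks every backdoor path.
No other singleton works — e.g. {J} leaves P3 open — so {Z} is the unique smallest valid adjustment set.

{Z}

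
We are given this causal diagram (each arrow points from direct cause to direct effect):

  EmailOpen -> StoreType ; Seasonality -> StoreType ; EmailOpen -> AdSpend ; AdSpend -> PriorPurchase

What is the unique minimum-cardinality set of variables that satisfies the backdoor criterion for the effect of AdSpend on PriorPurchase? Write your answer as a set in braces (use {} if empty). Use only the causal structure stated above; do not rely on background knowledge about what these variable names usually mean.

{}

Variables eligible for adjustment (non-descendants of AdSpend, excluding AdSpend and PriorPurchase): {EmailOpen, Seasonality, StoreType}.
Backdoor paths from AdSpend to PriorPurchase:
  (none)
With no backdoor paths the empty set already satisfies the criterion, and it is trivially minimal.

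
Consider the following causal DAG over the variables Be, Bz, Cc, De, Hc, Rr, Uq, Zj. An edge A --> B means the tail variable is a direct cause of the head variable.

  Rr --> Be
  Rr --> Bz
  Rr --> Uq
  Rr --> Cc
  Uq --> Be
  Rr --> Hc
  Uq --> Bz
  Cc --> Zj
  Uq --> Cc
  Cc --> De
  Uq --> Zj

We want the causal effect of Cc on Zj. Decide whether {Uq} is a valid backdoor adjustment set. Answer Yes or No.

Yes

Backdoor paths from Cc to Zj (paths whose first edge points into Cc):
  P1: Cc <- Rr -> Uq -> Zj
  P2: Cc <- Rr -> Bz <- Uq -> Zj
  P3: Cc <- Rr -> Be <- Uq -> Zj
  P4: Cc <- Uq -> Zj
Condition 1 (no descendant of Cc in the set): holds — descendants of Cc are {De, Zj}; none are in {Uq}.
Condition 2 (every backdoor path blocked by {Uq}):
  P1: blocked at chain node Uq ∈ conditioning set.
  P2: blocked at collider Bz (neither it nor any descendant is in the conditioning set).
  P3: blocked at collider Be (neither it nor any descendant is in the conditioning set).
  P4: blocked at fork node Uq ∈ conditioning set.
{Uq} satisfies the backdoor criterion.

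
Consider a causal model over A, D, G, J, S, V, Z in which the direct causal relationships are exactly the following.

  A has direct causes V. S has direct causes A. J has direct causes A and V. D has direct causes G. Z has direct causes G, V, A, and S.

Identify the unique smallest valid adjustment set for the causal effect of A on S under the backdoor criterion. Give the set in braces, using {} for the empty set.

Variables eligible for adjustment (non-descendants of A, excluding A and S): {D, G, V}.
Backdoor paths from A to S:
  P1: A <- V -> Z <- S
Each backdoor path contains an unconditioned collider, so every path is already blocked with the empty conditioning set:
  P1: blocked at collider Z (neither it nor any descendant is in the conditioning set).
The empty set is therefore the unique smallest valid set.

{}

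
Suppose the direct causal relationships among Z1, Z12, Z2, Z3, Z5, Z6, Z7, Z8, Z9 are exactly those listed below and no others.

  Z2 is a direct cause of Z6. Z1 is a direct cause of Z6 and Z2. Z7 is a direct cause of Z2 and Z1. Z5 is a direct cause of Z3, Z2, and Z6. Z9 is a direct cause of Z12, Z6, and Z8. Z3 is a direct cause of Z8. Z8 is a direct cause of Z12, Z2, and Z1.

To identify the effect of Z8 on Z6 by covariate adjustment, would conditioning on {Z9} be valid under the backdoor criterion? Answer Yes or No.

Backdoor paths from Z8 to Z6 (paths whose first edge points into Z8):
  P1: Z8 <- Z9 -> Z6
  P2: Z8 <- Z3 <- Z5 -> Z2 <- Z7 -> Z1 -> Z6
  P3: Z8 <- Z3 <- Z5 -> Z2 <- Z1 -> Z6
  P4: Z8 <- Z3 <- Z5 -> Z2 -> Z6
  P5: Z8 <- Z3 <- Z5 -> Z6
Condition 1 (no descendant of Z8 in the set): holds — descendants of Z8 are {Z1, Z12, Z2, Z6}; none are in {Z9}.
Condition 2 (every backdoor path blocked by {Z9}):
  P1: blocked at fork node Z9 ∈ conditioning set.
  P2: blocked at collider Z2 (neither it nor any descendant is in the conditioning set).
  P3: blocked at collider Z2 (neither it nor any descendant is in the conditioning set).
  P4: open — no interior node is in the conditioning set.
  P5: open — no interior node is in the conditioning set.
{Z9} does not satisfy the backdoor criterion.

No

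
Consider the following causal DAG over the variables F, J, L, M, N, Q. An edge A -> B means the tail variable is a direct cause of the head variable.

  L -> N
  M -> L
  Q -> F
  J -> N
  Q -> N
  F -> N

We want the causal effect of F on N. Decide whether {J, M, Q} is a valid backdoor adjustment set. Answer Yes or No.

Backdoor paths from F to N (paths whose first edge points into F):
  P1: F <- Q -> N
Condition 1 (no descendant of F in the set): holds — descendants of F are {N}; none are in {J, M, Q}.
Condition 2 (every backdoor path blocked by {J, M, Q}):
  P1: blocked at fork node Q ∈ conditioning set.
{J, M, Q} satisfies the backdoor criterion.

Yes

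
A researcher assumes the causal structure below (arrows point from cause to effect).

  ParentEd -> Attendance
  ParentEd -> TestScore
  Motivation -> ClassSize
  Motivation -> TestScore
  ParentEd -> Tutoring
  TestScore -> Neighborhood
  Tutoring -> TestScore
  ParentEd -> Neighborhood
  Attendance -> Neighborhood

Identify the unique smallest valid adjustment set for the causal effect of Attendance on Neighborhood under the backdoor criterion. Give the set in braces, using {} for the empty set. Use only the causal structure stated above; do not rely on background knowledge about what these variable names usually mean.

{ParentEd}

Variables eligible for adjustment (non-descendants of Attendance, excluding Attendance and Neighborhood): {ClassSize, Motivation, ParentEd, TestScore, Tutoring}.
Backdoor paths from Attendance to Neighborhood:
  P1: Attendance <- ParentEd -> Tutoring -> TestScore -> Neighborhood
  P2: Attendance <- ParentEd -> TestScore -> Neighborhood
  P3: Attendance <- ParentEd -> Neighborhood
The empty set is not sufficient: P1 (Attendance <- ParentEd -> Tutoring -> TestScore -> Neighborhood) has no collider blocking it and no conditioned non-collider, so it is open.
Try {ParentEd}:
  P1: blocked at fork node ParentEd ∈ conditioning set.
  P2: blocked at fork node ParentEd ∈ conditioning set.
  P3: blocked at fork node ParentEd ∈ conditioning set.
{ParentEd} contains no descendant of Attendance and blocks every backdoor path.
No other singleton works — e.g. {Motivation} leaves P1 open — so {ParentEd} is the unique smallest valid adjustment set.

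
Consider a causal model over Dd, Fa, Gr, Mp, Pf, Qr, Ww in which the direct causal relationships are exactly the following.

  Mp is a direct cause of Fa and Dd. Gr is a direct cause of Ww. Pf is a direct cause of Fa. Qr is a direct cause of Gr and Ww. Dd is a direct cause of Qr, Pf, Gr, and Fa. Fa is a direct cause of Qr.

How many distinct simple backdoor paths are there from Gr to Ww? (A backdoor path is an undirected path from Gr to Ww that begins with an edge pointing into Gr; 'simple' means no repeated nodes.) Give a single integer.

A backdoor path from Gr to Ww is any simple undirected path whose first edge points into Gr (i.e. leaves Gr via a parent).
Parents of Gr: {Dd, Qr}.
Enumerating:
  P1: Gr <- Dd <- Mp -> Fa -> Qr -> Ww
  P2: Gr <- Dd -> Pf -> Fa -> Qr -> Ww
  P3: Gr <- Dd -> Fa -> Qr -> Ww
  P4: Gr <- Dd -> Qr -> Ww
  P5: Gr <- Qr -> Ww
That exhausts the simple backdoor paths. Count: 5.

5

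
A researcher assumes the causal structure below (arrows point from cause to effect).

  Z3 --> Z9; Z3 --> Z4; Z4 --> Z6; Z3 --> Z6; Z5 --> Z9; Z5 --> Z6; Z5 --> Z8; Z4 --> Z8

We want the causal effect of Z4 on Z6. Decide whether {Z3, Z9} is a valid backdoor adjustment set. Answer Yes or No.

Yes

Backdoor paths from Z4 to Z6 (paths whose first edge points into Z4):
  P1: Z4 <- Z3 -> Z6
  P2: Z4 <- Z3 -> Z9 <- Z5 -> Z6
Condition 1 (no descendant of Z4 in the set): holds — descendants of Z4 are {Z6, Z8}; none are in {Z3, Z9}.
Condition 2 (every backdoor path blocked by {Z3, Z9}):
  P1: blocked at fork node Z3 ∈ conditioning set.
  P2: blocked at fork node Z3 ∈ conditioning set.
{Z3, Z9} satisfies the backdoor criterion.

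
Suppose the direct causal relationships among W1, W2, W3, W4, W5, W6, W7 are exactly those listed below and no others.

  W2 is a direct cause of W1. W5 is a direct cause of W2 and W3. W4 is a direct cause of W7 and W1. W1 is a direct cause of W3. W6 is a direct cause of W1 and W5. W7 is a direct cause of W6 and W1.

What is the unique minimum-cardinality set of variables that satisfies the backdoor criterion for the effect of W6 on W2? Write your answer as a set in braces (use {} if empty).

{}

Variables eligible for adjustment (non-descendants of W6, excluding W6 and W2): {W4, W7}.
Backdoor paths from W6 to W2:
  P1: W6 <- W7 <- W4 -> W1 <- W2
  P2: W6 <- W7 <- W4 -> W1 -> W3 <- W5 -> W2
  P3: W6 <- W7 -> W1 <- W2
  P4: W6 <- W7 -> W1 -> W3 <- W5 -> W2
Each backdoor path contains an unconditioned collider, so every path is already blocked with the empty conditioning set:
  P1: blocked at collider W1 (neither it nor any descendant is in the conditioning set).
  P2: blocked at collider W3 (neither it nor any descendant is in the conditioning set).
  P3: blocked at collider W1 (neither it nor any descendant is in the conditioning set).
  P4: blocked at collider W3 (neither it nor any descendant is in the conditioning set).
The empty set is therefore the unique smallest valid set.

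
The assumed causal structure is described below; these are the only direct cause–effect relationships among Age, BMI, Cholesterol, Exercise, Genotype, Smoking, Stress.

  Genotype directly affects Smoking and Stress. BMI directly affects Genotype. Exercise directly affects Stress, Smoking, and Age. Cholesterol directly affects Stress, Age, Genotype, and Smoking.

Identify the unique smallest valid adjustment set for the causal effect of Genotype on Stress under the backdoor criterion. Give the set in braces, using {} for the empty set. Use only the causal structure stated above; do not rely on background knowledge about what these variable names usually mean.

Variables eligible for adjustment (non-descendants of Genotype, excluding Genotype and Stress): {Age, BMI, Cholesterol, Exercise}.
Backdoor paths from Genotype to Stress:
  P1: Genotype <- Cholesterol -> Stress
  P2: Genotype <- Cholesterol -> Age <- Exercise -> Stress
  P3: Genotype <- Cholesterol -> Smoking <- Exercise -> Stress
The empty set is not sufficient: P1 (Genotype <- Cholesterol -> Stress) has no collider blocking it and no conditioned non-collider, so it is open.
Try {Cholesterol}:
  P1: blocked at fork node Cholesterol ∈ conditioning set.
  P2: blocked at fork node Cholesterol ∈ conditioning set.
  P3: blocked at fork node Cholesterol ∈ conditioning set.
{Cholesterol} contains no descendant of Genotype and blocks every backdoor path.
No other singleton works — e.g. {BMI} leaves P1 open — so {Cholesterol} is the unique smallest valid adjustment set.

{Cholesterol}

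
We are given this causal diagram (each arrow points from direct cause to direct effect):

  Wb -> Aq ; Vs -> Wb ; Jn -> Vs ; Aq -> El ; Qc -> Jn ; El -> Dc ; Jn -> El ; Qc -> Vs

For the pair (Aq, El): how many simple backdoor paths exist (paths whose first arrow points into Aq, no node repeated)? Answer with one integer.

2

A backdoor path from Aq to El is any simple undirected path whose first edge points into Aq (i.e. leaves Aq via a parent).
Parents of Aq: {Wb}.
Enumerating:
  P1: Aq <- Wb <- Vs <- Qc -> Jn -> El
  P2: Aq <- Wb <- Vs <- Jn -> El
That exhausts the simple backdoor paths. Count: 2.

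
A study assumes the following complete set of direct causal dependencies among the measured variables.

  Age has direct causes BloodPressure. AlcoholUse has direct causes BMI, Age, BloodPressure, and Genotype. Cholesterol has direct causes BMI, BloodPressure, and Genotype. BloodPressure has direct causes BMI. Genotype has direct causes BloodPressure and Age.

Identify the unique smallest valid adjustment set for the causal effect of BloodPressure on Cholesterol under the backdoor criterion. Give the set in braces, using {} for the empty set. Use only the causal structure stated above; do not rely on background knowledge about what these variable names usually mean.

{BMI}

Variables eligible for adjustment (non-descendants of BloodPressure, excluding BloodPressure and Cholesterol): {BMI}.
Backdoor paths from BloodPressure to Cholesterol:
  P1: BloodPressure <- BMI -> AlcoholUse <- Age -> Genotype -> Cholesterol
  P2: BloodPressure <- BMI -> AlcoholUse <- Genotype -> Cholesterol
  P3: BloodPressure <- BMI -> Cholesterol
The empty set is not sufficient: P3 (BloodPressure <- BMI -> Cholesterol) has no collider blocking it and no conditioned non-collider, so it is open.
Try {BMI}:
  P1: blocked at fork node BMI ∈ conditioning set.
  P2: blocked at fork node BMI ∈ conditioning set.
  P3: blocked at fork node BMI ∈ conditioning set.
{BMI} contains no descendant of BloodPressure and blocks every backdoor path.
{BMI} is the unique smallest valid adjustment set.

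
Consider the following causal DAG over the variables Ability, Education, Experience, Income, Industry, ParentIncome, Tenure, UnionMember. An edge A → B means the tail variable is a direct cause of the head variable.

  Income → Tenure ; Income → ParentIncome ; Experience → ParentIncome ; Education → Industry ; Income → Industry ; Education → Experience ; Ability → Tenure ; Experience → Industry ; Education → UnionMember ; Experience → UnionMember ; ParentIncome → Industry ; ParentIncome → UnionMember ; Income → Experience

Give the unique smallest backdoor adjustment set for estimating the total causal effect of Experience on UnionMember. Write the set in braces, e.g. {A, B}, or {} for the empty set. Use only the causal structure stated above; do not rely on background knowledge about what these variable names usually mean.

{Education, Income}

Variables eligible for adjustment (non-descendants of Experience, excluding Experience and UnionMember): {Ability, Education, Income, Tenure}.
Backdoor paths from Experience to UnionMember:
  P1: Experience <- Education -> UnionMember
  P2: Experience <- Education -> Industry <- Income -> ParentIncome -> UnionMember
  P3: Experience <- Education -> Industry <- ParentIncome -> UnionMember
  P4: Experience <- Income -> ParentIncome -> UnionMember
  P5: Experience <- Income -> ParentIncome -> Industry <- Education -> UnionMember
  P6: Experience <- Income -> Industry <- Education -> UnionMember
  P7: Experience <- Income -> Industry <- ParentIncome -> UnionMember
The empty set is not sufficient: P1 (Experience <- Education -> UnionMember) has no collider blocking it and no conditioned non-collider, so it is open.
Try {Education, Income}:
  P1: blocked at fork node Education ∈ conditioning set.
  P2: blocked at fork node Education ∈ conditioning set.
  P3: blocked at fork node Education ∈ conditioning set.
  P4: blocked at fork node Income ∈ conditioning set.
  P5: blocked at fork node Income ∈ conditioning set.
  P6: blocked at fork node Income ∈ conditioning set.
  P7: blocked at fork node Income ∈ conditioning set.
{Education, Income} contains no descendant of Experience and blocks every backdoor path.
Every element of {Education, Income} is needed (dropping Education leaves P1 open; dropping Income leaves P4 open), so no proper subset is valid.
Among all size-2 subsets of the eligible variables, only {Education, Income} blocks every backdoor path, so it is the unique smallest valid adjustment set.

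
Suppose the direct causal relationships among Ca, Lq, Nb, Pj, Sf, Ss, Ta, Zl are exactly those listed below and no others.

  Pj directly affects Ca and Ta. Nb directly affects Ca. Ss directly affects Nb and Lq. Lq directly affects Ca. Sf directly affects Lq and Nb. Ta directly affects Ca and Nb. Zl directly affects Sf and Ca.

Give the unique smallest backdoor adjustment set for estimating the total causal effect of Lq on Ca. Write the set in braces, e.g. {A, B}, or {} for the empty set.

Variables eligible for adjustment (non-descendants of Lq, excluding Lq and Ca): {Nb, Pj, Sf, Ss, Ta, Zl}.
Backdoor paths from Lq to Ca:
  P1: Lq <- Sf <- Zl -> Ca
  P2: Lq <- Sf -> Nb <- Ta <- Pj -> Ca
  P3: Lq <- Sf -> Nb <- Ta -> Ca
  P4: Lq <- Sf -> Nb -> Ca
  P5: Lq <- Ss -> Nb <- Sf <- Zl -> Ca
  P6: Lq <- Ss -> Nb <- Ta <- Pj -> Ca
  P7: Lq <- Ss -> Nb <- Ta -> Ca
  P8: Lq <- Ss -> Nb -> Ca
The empty set is not sufficient: P1 (Lq <- Sf <- Zl -> Ca) has no collider blocking it and no conditioned non-collider, so it is open.
Try {Sf, Ss}:
  P1: blocked at chain node Sf ∈ conditioning set.
  P2: blocked at fork node Sf ∈ conditioning set.
  P3: blocked at fork node Sf ∈ conditioning set.
  P4: blocked at fork node Sf ∈ conditioning set.
  P5: blocked at fork node Ss ∈ conditioning set.
  P6: blocked at fork node Ss ∈ conditioning set.
  P7: blocked at fork node Ss ∈ conditioning set.
  P8: blocked at fork node Ss ∈ conditioning set.
{Sf, Ss} contains no descendant of Lq and blocks every backdoor path.
Every element of {Sf, Ss} is needed (dropping Sf leaves P1 open; dropping Ss leaves P8 open), so no proper subset is valid.
Among all size-2 subsets of the eligible variables, only {Sf, Ss} blocks every backdoor path, so it is the unique smallest valid adjustment set.

{Sf, Ss}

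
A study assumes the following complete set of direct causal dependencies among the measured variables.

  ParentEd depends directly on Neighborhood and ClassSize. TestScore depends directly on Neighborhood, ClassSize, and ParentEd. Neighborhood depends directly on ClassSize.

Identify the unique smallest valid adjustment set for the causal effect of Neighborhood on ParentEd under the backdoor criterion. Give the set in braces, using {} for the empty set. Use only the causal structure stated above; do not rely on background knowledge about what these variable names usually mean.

Variables eligible for adjustment (non-descendants of Neighborhood, excluding Neighborhood and ParentEd): {ClassSize}.
Backdoor paths from Neighborhood to ParentEd:
  P1: Neighborhood <- ClassSize -> ParentEd
  P2: Neighborhood <- ClassSize -> TestScore <- ParentEd
The empty set is not sufficient: P1 (Neighborhood <- ClassSize -> ParentEd) has no collider blocking it and no conditioned non-collider, so it is open.
Try {ClassSize}:
  P1: blocked at fork node ClassSize ∈ conditioning set.
  P2: blocked at fork node ClassSize ∈ conditioning set.
{ClassSize} contains no descendant of Neighborhood and blocks every backdoor path.
{ClassSize} is the unique smallest valid adjustment set.

{ClassSize}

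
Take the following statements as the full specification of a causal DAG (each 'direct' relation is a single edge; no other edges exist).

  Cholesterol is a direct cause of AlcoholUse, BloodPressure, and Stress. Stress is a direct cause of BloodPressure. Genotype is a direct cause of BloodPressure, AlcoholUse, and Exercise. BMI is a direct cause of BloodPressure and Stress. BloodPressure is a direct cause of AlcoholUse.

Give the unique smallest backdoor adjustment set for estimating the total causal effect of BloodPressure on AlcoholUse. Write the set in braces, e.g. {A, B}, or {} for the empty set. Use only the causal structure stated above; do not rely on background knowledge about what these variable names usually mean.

{Cholesterol, Genotype}

Variables eligible for adjustment (non-descendants of BloodPressure, excluding BloodPressure and AlcoholUse): {BMI, Cholesterol, Exercise, Genotype, Stress}.
Backdoor paths from BloodPressure to AlcoholUse:
  P1: BloodPressure <- Genotype -> AlcoholUse
  P2: BloodPressure <- BMI -> Stress <- Cholesterol -> AlcoholUse
  P3: BloodPressure <- Cholesterol -> AlcoholUse
  P4: BloodPressure <- Stress <- Cholesterol -> AlcoholUse
The empty set is not sufficient: P1 (BloodPressure <- Genotype -> AlcoholUse) has no collider blocking it and no conditioned non-collider, so it is open.
Try {Cholesterol, Genotype}:
  P1: blocked at fork node Genotype ∈ conditioning set.
  P2: blocked at collider Stress (neither it nor any descendant is in the conditioning set).
  P3: blocked at fork node Cholesterol ∈ conditioning set.
  P4: blocked at fork node Cholesterol ∈ conditioning set.
{Cholesterol, Genotype} contains no descendant of BloodPressure and blocks every backdoor path.
Every element of {Cholesterol, Genotype} is needed (dropping Cholesterol leaves P3 open; dropping Genotype leaves P1 open), so no proper subset is valid.
Among all size-2 subsets of the eligible variables, only {Cholesterol, Genotype} blocks every backdoor path, so it is the unique smallest valid adjustment set.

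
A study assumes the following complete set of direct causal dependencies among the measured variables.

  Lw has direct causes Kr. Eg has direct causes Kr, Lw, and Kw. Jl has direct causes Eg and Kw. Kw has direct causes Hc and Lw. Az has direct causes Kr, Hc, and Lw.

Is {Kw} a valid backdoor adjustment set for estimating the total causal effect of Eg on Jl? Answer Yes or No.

Yes

Backdoor paths from Eg to Jl (paths whose first edge points into Eg):
  P1: Eg <- Kr -> Lw -> Kw -> Jl
  P2: Eg <- Kr -> Lw -> Az <- Hc -> Kw -> Jl
  P3: Eg <- Kr -> Az <- Hc -> Kw -> Jl
  P4: Eg <- Kr -> Az <- Lw -> Kw -> Jl
  P5: Eg <- Lw <- Kr -> Az <- Hc -> Kw -> Jl
  P6: Eg <- Lw -> Kw -> Jl
  P7: Eg <- Lw -> Az <- Hc -> Kw -> Jl
  P8: Eg <- Kw -> Jl
Condition 1 (no descendant of Eg in the set): holds — descendants of Eg are {Jl}; none are in {Kw}.
Condition 2 (every backdoor path blocked by {Kw}):
  P1: blocked at chain node Kw ∈ conditioning set.
  P2: blocked at collider Az (neither it nor any descendant is in the conditioning set).
  P3: blocked at collider Az (neither it nor any descendant is in the conditioning set).
  P4: blocked at collider Az (neither it nor any descendant is in the conditioning set).
  P5: blocked at collider Az (neither it nor any descendant is in the conditioning set).
  P6: blocked at chain node Kw ∈ conditioning set.
  P7: blocked at collider Az (neither it nor any descendant is in the conditioning set).
  P8: blocked at fork node Kw ∈ conditioning set.
{Kw} satisfies the backdoor criterion.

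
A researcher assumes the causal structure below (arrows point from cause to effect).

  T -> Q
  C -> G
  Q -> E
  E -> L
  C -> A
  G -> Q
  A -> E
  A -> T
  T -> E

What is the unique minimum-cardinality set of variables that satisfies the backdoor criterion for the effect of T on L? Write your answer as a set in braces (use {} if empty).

{A}

Variables eligible for adjustment (non-descendants of T, excluding T and L): {A, C, G}.
Backdoor paths from T to L:
  P1: T <- A <- C -> G -> Q -> E -> L
  P2: T <- A -> E -> L
The empty set is not sufficient: P1 (T <- A <- C -> G -> Q -> E -> L) has no collider blocking it and no conditioned non-collider, so it is open.
Try {A}:
  P1: blocked at chain node A ∈ conditioning set.
  P2: blocked at fork node A ∈ conditioning set.
{A} contains no descendant of T and blocks every backdoor path.
No other singleton works — e.g. {C} leaves P2 open — so {A} is the unique smallest valid adjustment set.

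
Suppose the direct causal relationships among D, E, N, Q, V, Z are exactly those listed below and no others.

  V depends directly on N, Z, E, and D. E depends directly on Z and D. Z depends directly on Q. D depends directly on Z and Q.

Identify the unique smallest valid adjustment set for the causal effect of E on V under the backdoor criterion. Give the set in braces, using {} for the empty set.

Variables eligible for adjustment (non-descendants of E, excluding E and V): {D, N, Q, Z}.
Backdoor paths from E to V:
  P1: E <- Z <- Q -> D -> V
  P2: E <- Z -> D -> V
  P3: E <- Z -> V
  P4: E <- D <- Q -> Z -> V
  P5: E <- D <- Z -> V
  P6: E <- D -> V
The empty set is not sufficient: P1 (E <- Z <- Q -> D -> V) has no collider blocking it and no conditioned non-collider, so it is open.
Try {D, Z}:
  P1: blocked at chain node Z ∈ conditioning set.
  P2: blocked at fork node Z ∈ conditioning set.
  P3: blocked at fork node Z ∈ conditioning set.
  P4: blocked at chain node D ∈ conditioning set.
  P5: blocked at chain node D ∈ conditioning set.
  P6: blocked at fork node D ∈ conditioning set.
{D, Z} contains no descendant of E and blocks every backdoor path.
Every element of {D, Z} is needed (dropping D leaves P6 open; dropping Z leaves P3 open), so no proper subset is valid.
Among all size-2 subsets of the eligible variables, only {D, Z} blocks every backdoor path, so it is the unique smallest valid adjustment set.

{D, Z}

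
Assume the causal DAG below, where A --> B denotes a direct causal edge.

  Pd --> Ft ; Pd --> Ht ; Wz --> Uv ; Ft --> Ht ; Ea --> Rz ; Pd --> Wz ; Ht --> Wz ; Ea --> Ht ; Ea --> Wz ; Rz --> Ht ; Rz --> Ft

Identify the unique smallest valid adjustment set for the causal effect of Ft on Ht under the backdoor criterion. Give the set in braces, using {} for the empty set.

{Pd, Rz}

Variables eligible for adjustment (non-descendants of Ft, excluding Ft and Ht): {Ea, Pd, Rz}.
Backdoor paths from Ft to Ht:
  P1: Ft <- Rz <- Ea -> Ht
  P2: Ft <- Rz <- Ea -> Wz <- Pd -> Ht
  P3: Ft <- Rz <- Ea -> Wz <- Ht
  P4: Ft <- Rz -> Ht
  P5: Ft <- Pd -> Ht
  P6: Ft <- Pd -> Wz <- Ea -> Rz -> Ht
  P7: Ft <- Pd -> Wz <- Ea -> Ht
  P8: Ft <- Pd -> Wz <- Ht
The empty set is not sufficient: P1 (Ft <- Rz <- Ea -> Ht) has no collider blocking it and no conditioned non-collider, so it is open.
Try {Pd, Rz}:
  P1: blocked at chain node Rz ∈ conditioning set.
  P2: blocked at chain node Rz ∈ conditioning set.
  P3: blocked at chain node Rz ∈ conditioning set.
  P4: blocked at fork node Rz ∈ conditioning set.
  P5: blocked at fork node Pd ∈ conditioning set.
  P6: blocked at fork node Pd ∈ conditioning set.
  P7: blocked at fork node Pd ∈ conditioning set.
  P8: blocked at fork node Pd ∈ conditioning set.
{Pd, Rz} contains no descendant of Ft and blocks every backdoor path.
Every element of {Pd, Rz} is needed (dropping Pd leaves P5 open; dropping Rz leaves P1 open), so no proper subset is valid.
Among all size-2 subsets of the eligible variables, only {Pd, Rz} blocks every backdoor path, so it is the unique smallest valid adjustment set.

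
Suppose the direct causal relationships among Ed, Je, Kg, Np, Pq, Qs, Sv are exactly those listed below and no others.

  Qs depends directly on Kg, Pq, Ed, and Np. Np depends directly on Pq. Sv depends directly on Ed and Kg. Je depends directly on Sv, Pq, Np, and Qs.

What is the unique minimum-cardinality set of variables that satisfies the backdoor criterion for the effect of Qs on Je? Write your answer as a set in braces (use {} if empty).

Variables eligible for adjustment (non-descendants of Qs, excluding Qs and Je): {Ed, Kg, Np, Pq, Sv}.
Backdoor paths from Qs to Je:
  P1: Qs <- Ed -> Sv -> Je
  P2: Qs <- Kg -> Sv -> Je
  P3: Qs <- Pq -> Np -> Je
  P4: Qs <- Pq -> Je
  P5: Qs <- Np <- Pq -> Je
  P6: Qs <- Np -> Je
The empty set is not sufficient: P1 (Qs <- Ed -> Sv -> Je) has no collider blocking it and no conditioned non-collider, so it is open.
Try {Np, Pq, Sv}:
  P1: blocked at chain node Sv ∈ conditioning set.
  P2: blocked at chain node Sv ∈ conditioning set.
  P3: blocked at fork node Pq ∈ conditioning set.
  P4: blocked at fork node Pq ∈ conditioning set.
  P5: blocked at chain node Np ∈ conditioning set.
  P6: blocked at fork node Np ∈ conditioning set.
{Np, Pq, Sv} contains no descendant of Qs and blocks every backdoor path.
Every element of {Np, Pq, Sv} is needed (dropping Np leaves P6 open; dropping Pq leaves P4 open; dropping Sv leaves P1 open), so no proper subset is valid.
Among all size-3 subsets of the eligible variables, only {Np, Pq, Sv} blocks every backdoor path, so it is the unique smallest valid adjustment set.

{Np, Pq, Sv}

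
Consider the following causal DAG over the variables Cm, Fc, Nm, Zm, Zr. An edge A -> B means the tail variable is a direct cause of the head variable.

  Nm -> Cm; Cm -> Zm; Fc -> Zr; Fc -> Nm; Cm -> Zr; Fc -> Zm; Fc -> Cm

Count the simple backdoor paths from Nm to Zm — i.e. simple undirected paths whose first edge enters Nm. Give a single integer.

A backdoor path from Nm to Zm is any simple undirected path whose first edge points into Nm (i.e. leaves Nm via a parent).
Parents of Nm: {Fc}.
Enumerating:
  P1: Nm <- Fc -> Cm -> Zm
  P2: Nm <- Fc -> Zr <- Cm -> Zm
  P3: Nm <- Fc -> Zm
That exhausts the simple backdoor paths. Count: 3.

3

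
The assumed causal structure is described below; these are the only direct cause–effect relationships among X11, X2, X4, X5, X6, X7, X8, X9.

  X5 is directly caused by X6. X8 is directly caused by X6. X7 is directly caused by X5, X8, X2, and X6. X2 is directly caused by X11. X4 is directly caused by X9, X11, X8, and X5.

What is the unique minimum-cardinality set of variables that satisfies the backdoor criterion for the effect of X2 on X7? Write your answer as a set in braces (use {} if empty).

Variables eligible for adjustment (non-descendants of X2, excluding X2 and X7): {X11, X4, X5, X6, X8, X9}.
Backdoor paths from X2 to X7:
  P1: X2 <- X11 -> X4 <- X8 <- X6 -> X5 -> X7
  P2: X2 <- X11 -> X4 <- X8 <- X6 -> X7
  P3: X2 <- X11 -> X4 <- X8 -> X7
  P4: X2 <- X11 -> X4 <- X5 <- X6 -> X8 -> X7
  P5: X2 <- X11 -> X4 <- X5 <- X6 -> X7
  P6: X2 <- X11 -> X4 <- X5 -> X7
Each backdoor path contains an unconditioned collider, so every path is already blocked with the empty conditioning set:
  P1: blocked at collider X4 (neither it nor any descendant is in the conditioning set).
  P2: blocked at collider X4 (neither it nor any descendant is in the conditioning set).
  P3: blocked at collider X4 (neither it nor any descendant is in the conditioning set).
  P4: blocked at collider X4 (neither it nor any descendant is in the conditioning set).
  P5: blocked at collider X4 (neither it nor any descendant is in the conditioning set).
  P6: blocked at collider X4 (neither it nor any descendant is in the conditioning set).
The empty set is therefore the unique smallest valid set.

{}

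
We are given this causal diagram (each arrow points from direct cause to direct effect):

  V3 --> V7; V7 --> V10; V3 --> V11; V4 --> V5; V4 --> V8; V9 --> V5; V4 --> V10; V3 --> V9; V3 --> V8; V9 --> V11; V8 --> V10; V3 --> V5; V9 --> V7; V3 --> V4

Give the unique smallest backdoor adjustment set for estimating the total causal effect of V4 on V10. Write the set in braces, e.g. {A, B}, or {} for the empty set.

Variables eligible for adjustment (non-descendants of V4, excluding V4 and V10): {V11, V3, V7, V9}.
Backdoor paths from V4 to V10:
  P1: V4 <- V3 -> V9 -> V7 -> V10
  P2: V4 <- V3 -> V7 -> V10
  P3: V4 <- V3 -> V11 <- V9 -> V7 -> V10
  P4: V4 <- V3 -> V8 -> V10
  P5: V4 <- V3 -> V5 <- V9 -> V7 -> V10
The empty set is not sufficient: P1 (V4 <- V3 -> V9 -> V7 -> V10) has no collider blocking it and no conditioned non-collider, so it is open.
Try {V3}:
  P1: blocked at fork node V3 ∈ conditioning set.
  P2: blocked at fork node V3 ∈ conditioning set.
  P3: blocked at fork node V3 ∈ conditioning set.
  P4: blocked at fork node V3 ∈ conditioning set.
  P5: blocked at fork node V3 ∈ conditioning set.
{V3} contains no descendant of V4 and blocks every backdoor path.
No other singleton works — e.g. {V9} leaves P2 open — so {V3} is the unique smallest valid adjustment set.

{V3}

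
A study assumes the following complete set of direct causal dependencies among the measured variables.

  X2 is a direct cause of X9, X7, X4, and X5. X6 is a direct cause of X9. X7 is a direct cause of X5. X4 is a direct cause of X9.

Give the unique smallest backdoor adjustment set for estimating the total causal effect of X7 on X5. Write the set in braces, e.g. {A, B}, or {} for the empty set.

{X2}

Variables eligible for adjustment (non-descendants of X7, excluding X7 and X5): {X2, X4, X6, X9}.
Backdoor paths from X7 to X5:
  P1: X7 <- X2 -> X5
The empty set is not sufficient: P1 (X7 <- X2 -> X5) has no collider blocking it and no conditioned non-collider, so it is open.
Try {X2}:
  P1: blocked at fork node X2 ∈ conditioning set.
{X2} contains no descendant of X7 and blocks every backdoor path.
No other singleton works — e.g. {X4} leaves P1 open — so {X2} is the unique smallest valid adjustment set.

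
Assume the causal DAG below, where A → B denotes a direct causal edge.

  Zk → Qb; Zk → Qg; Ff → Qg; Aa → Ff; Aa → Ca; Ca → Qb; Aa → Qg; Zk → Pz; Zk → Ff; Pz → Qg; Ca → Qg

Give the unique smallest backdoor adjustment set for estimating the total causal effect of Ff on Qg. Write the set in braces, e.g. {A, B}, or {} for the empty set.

Variables eligible for adjustment (non-descendants of Ff, excluding Ff and Qg): {Aa, Ca, Pz, Qb, Zk}.
Backdoor paths from Ff to Qg:
  P1: Ff <- Zk -> Pz -> Qg
  P2: Ff <- Zk -> Qb <- Ca <- Aa -> Qg
  P3: Ff <- Zk -> Qb <- Ca -> Qg
  P4: Ff <- Zk -> Qg
  P5: Ff <- Aa -> Ca -> Qb <- Zk -> Pz -> Qg
  P6: Ff <- Aa -> Ca -> Qb <- Zk -> Qg
  P7: Ff <- Aa -> Ca -> Qg
  P8: Ff <- Aa -> Qg
The empty set is not sufficient: P1 (Ff <- Zk -> Pz -> Qg) has no collider blocking it and no conditioned non-collider, so it is open.
Try {Aa, Zk}:
  P1: blocked at fork node Zk ∈ conditioning set.
  P2: blocked at fork node Zk ∈ conditioning set.
  P3: blocked at fork node Zk ∈ conditioning set.
  P4: blocked at fork node Zk ∈ conditioning set.
  P5: blocked at fork node Aa ∈ conditioning set.
  P6: blocked at fork node Aa ∈ conditioning set.
  P7: blocked at fork node Aa ∈ conditioning set.
  P8: blocked at fork node Aa ∈ conditioning set.
{Aa, Zk} contains no descendant of Ff and blocks every backdoor path.
Every element of {Aa, Zk} is needed (dropping Aa leaves P7 open; dropping Zk leaves P1 open), so no proper subset is valid.
Among all size-2 subsets of the eligible variables, only {Aa, Zk} blocks every backdoor path, so it is the unique smallest valid adjustment set.

{Aa, Zk}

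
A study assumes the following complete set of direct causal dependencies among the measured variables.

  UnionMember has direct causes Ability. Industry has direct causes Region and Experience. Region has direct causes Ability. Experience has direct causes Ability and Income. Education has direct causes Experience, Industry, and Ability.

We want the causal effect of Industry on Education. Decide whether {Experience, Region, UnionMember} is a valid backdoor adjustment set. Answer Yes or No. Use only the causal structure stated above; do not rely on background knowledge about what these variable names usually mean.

Yes

Backdoor paths from Industry to Education (paths whose first edge points into Industry):
  P1: Industry <- Experience <- Ability -> Education
  P2: Industry <- Experience -> Education
  P3: Industry <- Region <- Ability -> Experience -> Education
  P4: Industry <- Region <- Ability -> Education
Condition 1 (no descendant of Industry in the set): holds — descendants of Industry are {Education}; none are in {Experience, Region, UnionMember}.
Condition 2 (every backdoor path blocked by {Experience, Region, UnionMember}):
  P1: blocked at chain node Experience ∈ conditioning set.
  P2: blocked at fork node Experience ∈ conditioning set.
  P3: blocked at chain node Region ∈ conditioning set.
  P4: blocked at chain node Region ∈ conditioning set.
{Experience, Region, UnionMember} satisfies the backdoor criterion.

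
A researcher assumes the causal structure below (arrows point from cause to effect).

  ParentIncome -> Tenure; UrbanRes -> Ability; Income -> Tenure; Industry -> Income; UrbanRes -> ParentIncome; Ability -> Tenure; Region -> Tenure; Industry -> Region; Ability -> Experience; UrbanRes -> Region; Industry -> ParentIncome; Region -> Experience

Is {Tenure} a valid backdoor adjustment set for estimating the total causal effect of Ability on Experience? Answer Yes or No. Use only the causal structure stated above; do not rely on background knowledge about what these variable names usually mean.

Backdoor paths from Ability to Experience (paths whose first edge points into Ability):
  P1: Ability <- UrbanRes -> Region -> Experience
  P2: Ability <- UrbanRes -> ParentIncome <- Industry -> Region -> Experience
  P3: Ability <- UrbanRes -> ParentIncome <- Industry -> Income -> Tenure <- Region -> Experience
  P4: Ability <- UrbanRes -> ParentIncome -> Tenure <- Region -> Experience
  P5: Ability <- UrbanRes -> ParentIncome -> Tenure <- Income <- Industry -> Region -> Experience
Condition 1 (no descendant of Ability in the set): FAILS — Tenure is a descendant of Ability.
Condition 2 (every backdoor path blocked by {Tenure}):
  P1: open — no interior node is in the conditioning set.
  P2: open — collider(s) ParentIncome are conditioned on (or have a conditioned descendant) and no non-collider on the path is in the set.
  P3: open — collider(s) ParentIncome, Tenure are conditioned on (or have a conditioned descendant) and no non-collider on the path is in the set.
  P4: open — collider(s) Tenure are conditioned on (or have a conditioned descendant) and no non-collider on the path is in the set.
  P5: open — collider(s) Tenure are conditioned on (or have a conditioned descendant) and no non-collider on the path is in the set.
{Tenure} does not satisfy the backdoor criterion.

No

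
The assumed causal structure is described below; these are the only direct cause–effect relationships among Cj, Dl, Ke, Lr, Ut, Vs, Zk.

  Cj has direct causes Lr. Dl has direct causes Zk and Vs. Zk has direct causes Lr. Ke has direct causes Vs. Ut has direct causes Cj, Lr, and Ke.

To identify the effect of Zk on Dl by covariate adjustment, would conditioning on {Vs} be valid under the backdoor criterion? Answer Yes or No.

Backdoor paths from Zk to Dl (paths whose first edge points into Zk):
  P1: Zk <- Lr -> Cj -> Ut <- Ke <- Vs -> Dl
  P2: Zk <- Lr -> Ut <- Ke <- Vs -> Dl
Condition 1 (no descendant of Zk in the set): holds — descendants of Zk are {Dl}; none are in {Vs}.
Condition 2 (every backdoor path blocked by {Vs}):
  P1: blocked at collider Ut (neither it nor any descendant is in the conditioning set).
  P2: blocked at collider Ut (neither it nor any descendant is in the conditioning set).
{Vs} satisfies the backdoor criterion.

Yes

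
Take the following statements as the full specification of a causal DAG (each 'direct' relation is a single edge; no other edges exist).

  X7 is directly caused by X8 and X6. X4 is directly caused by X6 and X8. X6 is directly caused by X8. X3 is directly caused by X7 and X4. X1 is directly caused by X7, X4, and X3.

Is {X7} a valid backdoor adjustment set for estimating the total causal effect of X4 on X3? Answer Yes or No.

Backdoor paths from X4 to X3 (paths whose first edge points into X4):
  P1: X4 <- X8 -> X6 -> X7 -> X3
  P2: X4 <- X8 -> X6 -> X7 -> X1 <- X3
  P3: X4 <- X8 -> X7 -> X3
  P4: X4 <- X8 -> X7 -> X1 <- X3
  P5: X4 <- X6 <- X8 -> X7 -> X3
  P6: X4 <- X6 <- X8 -> X7 -> X1 <- X3
  P7: X4 <- X6 -> X7 -> X3
  P8: X4 <- X6 -> X7 -> X1 <- X3
Condition 1 (no descendant of X4 in the set): holds — descendants of X4 are {X1, X3}; none are in {X7}.
Condition 2 (every backdoor path blocked by {X7}):
  P1: blocked at chain node X7 ∈ conditioning set.
  P2: blocked at chain node X7 ∈ conditioning set.
  P3: blocked at chain node X7 ∈ conditioning set.
  P4: blocked at chain node X7 ∈ conditioning set.
  P5: blocked at chain node X7 ∈ conditioning set.
  P6: blocked at chain node X7 ∈ conditioning set.
  P7: blocked at chain node X7 ∈ conditioning set.
  P8: blocked at chain node X7 ∈ conditioning set.
{X7} satisfies the backdoor criterion.

Yes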